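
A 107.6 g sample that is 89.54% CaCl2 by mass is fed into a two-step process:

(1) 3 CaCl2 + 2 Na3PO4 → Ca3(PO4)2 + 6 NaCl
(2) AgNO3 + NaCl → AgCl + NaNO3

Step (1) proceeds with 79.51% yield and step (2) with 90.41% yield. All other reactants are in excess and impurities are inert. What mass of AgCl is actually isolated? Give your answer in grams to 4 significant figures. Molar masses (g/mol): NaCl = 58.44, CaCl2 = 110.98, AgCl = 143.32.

Pure CaCl2 = 107.6 × 0.8954 = 96.345 g.
n(CaCl2) = 96.345 / 110.98 = 0.86813 mol.
Step 1 (CaCl2:NaCl = 3:6): theoretical n(NaCl) = 1.7363 mol; at 79.51% yield, n(NaCl) = 1.3805 mol.
Step 2 (NaCl:AgCl = 1:1): theoretical n(AgCl) = 1.3805 mol, so theoretical mass = 1.3805 × 143.32 = 197.85 g.
At 90.41% yield, actual mass of AgCl = 197.85 × 0.9041 = 178.88 g.

178.9 g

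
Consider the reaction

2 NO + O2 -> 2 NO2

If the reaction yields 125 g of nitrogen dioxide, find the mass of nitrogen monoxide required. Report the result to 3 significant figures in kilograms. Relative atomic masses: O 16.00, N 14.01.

0.0815 kg

M(NO2) = 14.01 + 2(16.00) = 46.01 g/mol.
M(NO) = 14.01 + 16.00 = 30.01 g/mol.
n(NO2) = 125.0 g / 46.01 g/mol = 2.717 mol.
From the equation the NO2:NO mole ratio is 2:2, so n(NO) = 2.717 × 2/2 = 2.717 mol.
Mass of NO = 2.717 mol × 30.01 g/mol = 81.53 g.
Converting to kg: 81.53 g = 0.0815 kg.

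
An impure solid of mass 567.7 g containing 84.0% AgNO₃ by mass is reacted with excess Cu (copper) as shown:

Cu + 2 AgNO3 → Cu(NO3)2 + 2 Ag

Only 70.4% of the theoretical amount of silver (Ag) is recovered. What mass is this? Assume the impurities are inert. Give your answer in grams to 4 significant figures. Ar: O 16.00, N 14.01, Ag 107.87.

Pure AgNO3 available = 567.7 g × 0.840 = 476.87 g.
M(AgNO3) = 107.87 + 14.01 + 3(16.00) = 169.88 g/mol.
M(Ag) = 107.87 g/mol.
n(AgNO3) = 476.87 g / 169.88 g/mol = 2.8071 mol.
From the equation the AgNO3:Ag mole ratio is 2:2, so n(Ag) = 2.8071 × 2/2 = 2.8071 mol.
Mass of Ag = 2.8071 mol × 107.87 g/mol = 302.80 g.
Actual mass collected = 302.80 g × 0.704 = 213.17 g.

213.2 g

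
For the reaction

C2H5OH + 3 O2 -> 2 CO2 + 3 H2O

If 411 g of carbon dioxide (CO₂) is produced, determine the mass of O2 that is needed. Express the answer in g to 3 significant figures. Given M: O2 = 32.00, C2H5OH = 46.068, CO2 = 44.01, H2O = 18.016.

n(CO2) = 411.0 g / 44.01 g/mol = 9.339 mol.
From the equation the CO2:O2 mole ratio is 2:3, so n(O2) = 9.339 × 3/2 = 14.01 mol.
Mass of O2 = 14.01 mol × 32.00 g/mol = 448.3 g.

448 g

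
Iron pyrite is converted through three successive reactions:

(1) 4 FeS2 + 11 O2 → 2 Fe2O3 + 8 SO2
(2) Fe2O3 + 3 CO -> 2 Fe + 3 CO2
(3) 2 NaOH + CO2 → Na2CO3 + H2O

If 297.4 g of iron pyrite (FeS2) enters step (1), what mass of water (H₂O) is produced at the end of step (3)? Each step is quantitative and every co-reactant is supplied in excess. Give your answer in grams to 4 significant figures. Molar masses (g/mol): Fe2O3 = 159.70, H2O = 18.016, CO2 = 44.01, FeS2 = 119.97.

66.99 g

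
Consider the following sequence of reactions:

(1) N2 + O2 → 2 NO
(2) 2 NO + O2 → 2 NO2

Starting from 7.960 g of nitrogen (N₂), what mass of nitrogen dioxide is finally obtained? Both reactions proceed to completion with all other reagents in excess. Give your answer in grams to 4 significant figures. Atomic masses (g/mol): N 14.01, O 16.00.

M(N2) = 2(14.01) = 28.02 g/mol.
M(NO2) = 14.01 + 2(16.00) = 46.01 g/mol.
n(N2) = 7.9600 / 28.02 = 0.28408 mol.
Step 1 gives a 1:2 ratio of N2 to NO, so n(NO) = 0.56817 mol.
In step 2 the NO:NO2 ratio is 2:2, so n(NO2) = 0.56817 mol.
Mass of NO2 = 0.56817 × 46.01 = 26.141 g.

26.14 g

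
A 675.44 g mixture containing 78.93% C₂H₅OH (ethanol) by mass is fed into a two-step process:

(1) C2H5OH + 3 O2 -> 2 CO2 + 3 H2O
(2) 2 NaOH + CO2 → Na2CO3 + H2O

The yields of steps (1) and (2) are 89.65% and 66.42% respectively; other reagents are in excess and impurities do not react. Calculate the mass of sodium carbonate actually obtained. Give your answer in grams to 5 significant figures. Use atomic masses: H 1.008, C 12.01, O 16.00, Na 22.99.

1460.7 g

Pure C2H5OH = 675.44 × 0.7893 = 533.125 g.
M(C2H5OH) = 2(12.01) + 6(1.008) + 16.00 = 46.068 g/mol.
M(Na2CO3) = 2(22.99) + 12.01 + 3(16.00) = 105.99 g/mol.
n(C2H5OH) = 533.125 / 46.068 = 11.5726 mol.
Step 1 (C2H5OH:CO2 = 1:2): theoretical n(CO2) = 23.1451 mol; at 89.65% yield, n(CO2) = 20.7496 mol.
Step 2 (CO2:Na2CO3 = 1:1): theoretical n(Na2CO3) = 20.7496 mol, so theoretical mass = 20.7496 × 105.99 = 2199.25 g.
At 66.42% yield, actual mass of Na2CO3 = 2199.25 × 0.6642 = 1460.74 g.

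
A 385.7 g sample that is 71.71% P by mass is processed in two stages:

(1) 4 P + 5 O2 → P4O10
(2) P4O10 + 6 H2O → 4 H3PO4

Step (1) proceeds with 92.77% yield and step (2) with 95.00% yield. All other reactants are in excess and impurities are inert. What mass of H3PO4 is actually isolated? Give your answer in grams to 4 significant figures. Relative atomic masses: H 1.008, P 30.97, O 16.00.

771.3 g

Pure P = 385.7 × 0.7171 = 276.59 g.
M(P) = 30.97 g/mol.
M(H3PO4) = 3(1.008) + 30.97 + 4(16.00) = 97.994 g/mol.
n(P) = 276.59 / 30.97 = 8.9308 mol.
Step 1 (P:P4O10 = 4:1): theoretical n(P4O10) = 2.2327 mol; at 92.77% yield, n(P4O10) = 2.0713 mol.
Step 2 (P4O10:H3PO4 = 1:4): theoretical n(H3PO4) = 8.2851 mol, so theoretical mass = 8.2851 × 97.994 = 811.89 g.
At 95.00% yield, actual mass of H3PO4 = 811.89 × 0.9500 = 771.29 g.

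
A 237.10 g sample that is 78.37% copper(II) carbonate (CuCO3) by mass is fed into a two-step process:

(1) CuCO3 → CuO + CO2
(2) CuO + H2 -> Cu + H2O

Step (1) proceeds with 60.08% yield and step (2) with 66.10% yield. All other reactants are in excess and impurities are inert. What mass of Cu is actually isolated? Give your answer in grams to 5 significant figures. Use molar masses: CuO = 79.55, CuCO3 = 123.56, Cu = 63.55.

Pure CuCO3 = 237.10 × 0.7837 = 185.815 g.
n(CuCO3) = 185.815 / 123.56 = 1.50385 mol.
Step 1 (CuCO3:CuO = 1:1): theoretical n(CuO) = 1.50385 mol; at 60.08% yield, n(CuO) = 0.903511 mol.
Step 2 (CuO:Cu = 1:1): theoretical n(Cu) = 0.903511 mol, so theoretical mass = 0.903511 × 63.55 = 57.4181 g.
At 66.10% yield, actual mass of Cu = 57.4181 × 0.6610 = 37.9534 g.

37.953 g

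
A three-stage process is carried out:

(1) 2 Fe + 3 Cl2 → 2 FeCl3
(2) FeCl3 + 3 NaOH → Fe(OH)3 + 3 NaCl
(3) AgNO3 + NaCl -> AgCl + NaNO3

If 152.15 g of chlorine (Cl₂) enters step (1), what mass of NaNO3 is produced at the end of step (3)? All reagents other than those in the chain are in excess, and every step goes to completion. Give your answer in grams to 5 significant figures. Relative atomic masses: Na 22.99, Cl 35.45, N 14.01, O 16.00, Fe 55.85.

M(Cl2) = 2(35.45) = 70.90 g/mol.
M(NaNO3) = 22.99 + 14.01 + 3(16.00) = 85.00 g/mol.
n(Cl2) = 152.15 / 70.90 = 2.14598 mol.
Reaction (1): Cl2→FeCl3 ratio 3:2 ⇒ n(FeCl3) = 1.43065 mol.
Reaction (2): FeCl3→NaCl ratio 1:3 ⇒ n(NaCl) = 4.29196 mol.
Reaction (3): NaCl→NaNO3 ratio 1:1 ⇒ n(NaNO3) = 4.29196 mol.
Mass of NaNO3 = 4.29196 × 85.00 = 364.817 g.

364.82 g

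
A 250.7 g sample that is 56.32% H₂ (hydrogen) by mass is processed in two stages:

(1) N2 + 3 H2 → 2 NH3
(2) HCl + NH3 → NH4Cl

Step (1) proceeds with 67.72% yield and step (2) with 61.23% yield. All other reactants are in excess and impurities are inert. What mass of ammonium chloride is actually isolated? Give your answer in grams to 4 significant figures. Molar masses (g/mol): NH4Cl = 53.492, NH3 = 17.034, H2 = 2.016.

1036 g

Pure H2 = 250.7 × 0.5632 = 141.19 g.
n(H2) = 141.19 / 2.016 = 70.037 mol.
Step 1 (H2:NH3 = 3:2): theoretical n(NH3) = 46.691 mol; at 67.72% yield, n(NH3) = 31.619 mol.
Step 2 (NH3:NH4Cl = 1:1): theoretical n(NH4Cl) = 31.619 mol, so theoretical mass = 31.619 × 53.492 = 1691.4 g.
At 61.23% yield, actual mass of NH4Cl = 1691.4 × 0.6123 = 1035.6 g.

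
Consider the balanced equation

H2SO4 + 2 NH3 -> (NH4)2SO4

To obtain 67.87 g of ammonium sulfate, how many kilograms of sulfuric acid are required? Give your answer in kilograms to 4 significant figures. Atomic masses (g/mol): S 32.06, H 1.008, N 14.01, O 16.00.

0.05037 kg

M((NH4)2SO4) = 2(14.01) + 8(1.008) + 32.06 + 4(16.00) = 132.144 g/mol.
M(H2SO4) = 2(1.008) + 32.06 + 4(16.00) = 98.076 g/mol.
n((NH4)2SO4) = 67.870 g / 132.144 g/mol = 0.51361 mol.
From the equation the (NH4)2SO4:H2SO4 mole ratio is 1:1, so n(H2SO4) = 0.51361 × 1/1 = 0.51361 mol.
Mass of H2SO4 = 0.51361 mol × 98.076 g/mol = 50.372 g.
Converting to kg: 50.372 g = 0.05037 kg.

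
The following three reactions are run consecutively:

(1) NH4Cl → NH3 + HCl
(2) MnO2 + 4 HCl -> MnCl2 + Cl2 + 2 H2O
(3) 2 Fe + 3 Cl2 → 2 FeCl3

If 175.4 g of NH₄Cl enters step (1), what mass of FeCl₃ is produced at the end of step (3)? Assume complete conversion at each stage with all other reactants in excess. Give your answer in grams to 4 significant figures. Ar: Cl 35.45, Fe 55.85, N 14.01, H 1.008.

M(NH4Cl) = 14.01 + 4(1.008) + 35.45 = 53.492 g/mol.
M(FeCl3) = 55.85 + 3(35.45) = 162.20 g/mol.
n(NH4Cl) = 175.4 / 53.492 = 3.2790 mol.
Reaction (1): NH4Cl→HCl ratio 1:1 ⇒ n(HCl) = 3.2790 mol.
Reaction (2): HCl→Cl2 ratio 4:1 ⇒ n(Cl2) = 0.81975 mol.
Reaction (3): Cl2→FeCl3 ratio 3:2 ⇒ n(FeCl3) = 0.54650 mol.
Mass of FeCl3 = 0.54650 × 162.20 = 88.642 g.

88.64 g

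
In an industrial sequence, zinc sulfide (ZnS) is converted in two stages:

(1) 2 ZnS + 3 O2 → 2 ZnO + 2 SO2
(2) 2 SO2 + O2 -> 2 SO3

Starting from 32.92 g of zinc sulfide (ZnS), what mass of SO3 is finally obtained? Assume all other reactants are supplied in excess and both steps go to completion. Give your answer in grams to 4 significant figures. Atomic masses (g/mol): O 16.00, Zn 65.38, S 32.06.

27.05 g

M(ZnS) = 65.38 + 32.06 = 97.44 g/mol.
M(SO3) = 32.06 + 3(16.00) = 80.06 g/mol.
n(ZnS) = 32.920 / 97.44 = 0.33785 mol.
Step 1 gives a 2:2 ratio of ZnS to SO2, so n(SO2) = 0.33785 mol.
In step 2 the SO2:SO3 ratio is 2:2, so n(SO3) = 0.33785 mol.
Mass of SO3 = 0.33785 × 80.06 = 27.048 g.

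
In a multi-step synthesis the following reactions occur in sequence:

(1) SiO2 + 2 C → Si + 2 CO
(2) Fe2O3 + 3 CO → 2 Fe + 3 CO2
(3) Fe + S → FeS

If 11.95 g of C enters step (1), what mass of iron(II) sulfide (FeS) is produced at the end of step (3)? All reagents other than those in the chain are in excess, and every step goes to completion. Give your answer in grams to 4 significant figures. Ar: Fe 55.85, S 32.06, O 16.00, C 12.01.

M(C) = 12.01 g/mol.
M(FeS) = 55.85 + 32.06 = 87.91 g/mol.
n(C) = 11.95 / 12.01 = 0.99500 mol.
Reaction (1): C→CO ratio 2:2 ⇒ n(CO) = 0.99500 mol.
Reaction (2): CO→Fe ratio 3:2 ⇒ n(Fe) = 0.66334 mol.
Reaction (3): Fe→FeS ratio 1:1 ⇒ n(FeS) = 0.66334 mol.
Mass of FeS = 0.66334 × 87.91 = 58.314 g.

58.31 g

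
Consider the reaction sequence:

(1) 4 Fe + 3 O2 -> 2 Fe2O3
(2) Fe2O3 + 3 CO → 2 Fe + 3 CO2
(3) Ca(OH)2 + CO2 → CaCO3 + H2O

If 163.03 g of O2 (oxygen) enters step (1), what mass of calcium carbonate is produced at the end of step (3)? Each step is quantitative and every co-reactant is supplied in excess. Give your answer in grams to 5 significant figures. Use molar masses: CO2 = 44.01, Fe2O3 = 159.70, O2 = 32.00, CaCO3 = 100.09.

1019.9 g

n(O2) = 163.03 / 32.00 = 5.09469 mol.
Reaction (1): O2→Fe2O3 ratio 3:2 ⇒ n(Fe2O3) = 3.39646 mol.
Reaction (2): Fe2O3→CO2 ratio 1:3 ⇒ n(CO2) = 10.1894 mol.
Reaction (3): CO2→CaCO3 ratio 1:1 ⇒ n(CaCO3) = 10.1894 mol.
Mass of CaCO3 = 10.1894 × 100.09 = 1019.85 g.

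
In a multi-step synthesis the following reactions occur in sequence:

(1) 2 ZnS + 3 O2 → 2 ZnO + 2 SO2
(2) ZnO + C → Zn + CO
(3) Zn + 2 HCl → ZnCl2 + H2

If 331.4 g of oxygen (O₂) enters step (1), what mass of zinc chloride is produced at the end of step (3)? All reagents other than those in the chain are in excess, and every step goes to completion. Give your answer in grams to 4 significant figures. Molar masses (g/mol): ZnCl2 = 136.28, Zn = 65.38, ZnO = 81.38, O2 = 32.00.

n(O2) = 331.4 / 32.00 = 10.356 mol.
Reaction (1): O2→ZnO ratio 3:2 ⇒ n(ZnO) = 6.9042 mol.
Reaction (2): ZnO→Zn ratio 1:1 ⇒ n(Zn) = 6.9042 mol.
Reaction (3): Zn→ZnCl2 ratio 1:1 ⇒ n(ZnCl2) = 6.9042 mol.
Mass of ZnCl2 = 6.9042 × 136.28 = 940.90 g.

940.9 g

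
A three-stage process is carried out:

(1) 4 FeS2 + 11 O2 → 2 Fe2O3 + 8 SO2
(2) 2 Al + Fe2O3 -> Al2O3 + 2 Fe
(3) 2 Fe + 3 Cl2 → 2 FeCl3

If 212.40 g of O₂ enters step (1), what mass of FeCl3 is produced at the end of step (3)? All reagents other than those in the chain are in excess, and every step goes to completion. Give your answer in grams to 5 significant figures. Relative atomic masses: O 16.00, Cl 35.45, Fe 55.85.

M(O2) = 2(16.00) = 32.00 g/mol.
M(FeCl3) = 55.85 + 3(35.45) = 162.20 g/mol.
n(O2) = 212.40 / 32.00 = 6.63750 mol.
Reaction (1): O2→Fe2O3 ratio 11:2 ⇒ n(Fe2O3) = 1.20682 mol.
Reaction (2): Fe2O3→Fe ratio 1:2 ⇒ n(Fe) = 2.41364 mol.
Reaction (3): Fe→FeCl3 ratio 2:2 ⇒ n(FeCl3) = 2.41364 mol.
Mass of FeCl3 = 2.41364 × 162.20 = 391.492 g.

391.49 g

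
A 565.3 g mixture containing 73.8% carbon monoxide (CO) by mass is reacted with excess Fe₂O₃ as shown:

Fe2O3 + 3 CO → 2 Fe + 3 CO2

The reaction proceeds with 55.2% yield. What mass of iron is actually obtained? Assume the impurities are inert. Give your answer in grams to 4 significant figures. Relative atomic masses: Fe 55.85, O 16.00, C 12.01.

Pure CO available = 565.3 g × 0.738 = 417.19 g.
M(CO) = 12.01 + 16.00 = 28.01 g/mol.
M(Fe) = 55.85 g/mol.
n(CO) = 417.19 g / 28.01 g/mol = 14.894 mol.
From the equation the CO:Fe mole ratio is 3:2, so n(Fe) = 14.894 × 2/3 = 9.9296 mol.
Mass of Fe = 9.9296 mol × 55.85 g/mol = 554.57 g.
Actual mass collected = 554.57 g × 0.552 = 306.12 g.

306.1 g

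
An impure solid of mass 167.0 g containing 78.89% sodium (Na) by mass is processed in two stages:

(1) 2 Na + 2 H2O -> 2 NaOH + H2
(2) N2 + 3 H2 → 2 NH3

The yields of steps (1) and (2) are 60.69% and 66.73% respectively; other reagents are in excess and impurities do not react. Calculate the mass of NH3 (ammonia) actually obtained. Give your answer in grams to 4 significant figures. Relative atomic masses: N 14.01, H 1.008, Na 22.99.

13.18 g

Pure Na = 167.0 × 0.7889 = 131.75 g.
M(Na) = 22.99 g/mol.
M(NH3) = 14.01 + 3(1.008) = 17.034 g/mol.
n(Na) = 131.75 / 22.99 = 5.7306 mol.
Step 1 (Na:H2 = 2:1): theoretical n(H2) = 2.8653 mol; at 60.69% yield, n(H2) = 1.7389 mol.
Step 2 (H2:NH3 = 3:2): theoretical n(NH3) = 1.1593 mol, so theoretical mass = 1.1593 × 17.034 = 19.747 g.
At 66.73% yield, actual mass of NH3 = 19.747 × 0.6673 = 13.178 g.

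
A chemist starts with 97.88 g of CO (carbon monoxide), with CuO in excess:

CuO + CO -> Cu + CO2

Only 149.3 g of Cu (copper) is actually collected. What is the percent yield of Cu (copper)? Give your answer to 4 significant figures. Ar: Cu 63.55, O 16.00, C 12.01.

M(CO) = 12.01 + 16.00 = 28.01 g/mol.
M(Cu) = 63.55 g/mol.
n(CO) = 97.880 g / 28.01 g/mol = 3.4945 mol.
From the equation the CO:Cu mole ratio is 1:1, so n(Cu) = 3.4945 × 1/1 = 3.4945 mol.
Mass of Cu = 3.4945 mol × 63.55 g/mol = 222.07 g.
This is the theoretical yield. Percent yield = 149.3 g / 222.07 g × 100% = 67.230%.

67.23 %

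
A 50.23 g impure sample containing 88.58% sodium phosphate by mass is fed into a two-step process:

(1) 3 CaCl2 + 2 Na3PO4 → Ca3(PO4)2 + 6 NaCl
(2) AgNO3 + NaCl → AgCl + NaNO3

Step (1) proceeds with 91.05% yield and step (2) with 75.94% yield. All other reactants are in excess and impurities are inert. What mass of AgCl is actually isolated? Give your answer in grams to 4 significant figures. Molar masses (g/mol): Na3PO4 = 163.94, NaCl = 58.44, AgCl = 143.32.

Pure Na3PO4 = 50.23 × 0.8858 = 44.494 g.
n(Na3PO4) = 44.494 / 163.94 = 0.27140 mol.
Step 1 (Na3PO4:NaCl = 2:6): theoretical n(NaCl) = 0.81421 mol; at 91.05% yield, n(NaCl) = 0.74134 mol.
Step 2 (NaCl:AgCl = 1:1): theoretical n(AgCl) = 0.74134 mol, so theoretical mass = 0.74134 × 143.32 = 106.25 g.
At 75.94% yield, actual mass of AgCl = 106.25 × 0.7594 = 80.685 g.

80.68 g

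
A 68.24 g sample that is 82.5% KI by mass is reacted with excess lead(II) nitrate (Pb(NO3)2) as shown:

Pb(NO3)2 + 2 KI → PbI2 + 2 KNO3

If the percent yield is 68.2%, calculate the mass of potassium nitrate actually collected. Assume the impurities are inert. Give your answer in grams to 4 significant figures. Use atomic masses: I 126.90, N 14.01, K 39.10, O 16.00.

Pure KI available = 68.24 g × 0.825 = 56.298 g.
M(KI) = 39.10 + 126.90 = 166.00 g/mol.
M(KNO3) = 39.10 + 14.01 + 3(16.00) = 101.11 g/mol.
n(KI) = 56.298 g / 166.00 g/mol = 0.33914 mol.
From the equation the KI:KNO3 mole ratio is 2:2, so n(KNO3) = 0.33914 × 2/2 = 0.33914 mol.
Mass of KNO3 = 0.33914 mol × 101.11 g/mol = 34.291 g.
Actual mass collected = 34.291 g × 0.682 = 23.386 g.

23.39 g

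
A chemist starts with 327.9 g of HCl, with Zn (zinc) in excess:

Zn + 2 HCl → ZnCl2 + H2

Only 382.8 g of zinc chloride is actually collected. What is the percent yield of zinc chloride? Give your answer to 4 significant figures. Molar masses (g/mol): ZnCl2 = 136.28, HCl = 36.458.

n(HCl) = 327.90 g / 36.458 g/mol = 8.9939 mol.
From the equation the HCl:ZnCl2 mole ratio is 2:1, so n(ZnCl2) = 8.9939 × 1/2 = 4.4970 mol.
Mass of ZnCl2 = 4.4970 mol × 136.28 g/mol = 612.85 g.
This is the theoretical yield. Percent yield = 382.8 g / 612.85 g × 100% = 62.463%.

62.46 %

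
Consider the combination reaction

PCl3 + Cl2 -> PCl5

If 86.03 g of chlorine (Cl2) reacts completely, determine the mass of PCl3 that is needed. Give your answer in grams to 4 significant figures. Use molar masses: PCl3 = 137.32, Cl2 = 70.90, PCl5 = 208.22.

166.6 g

n(Cl2) = 86.030 g / 70.90 g/mol = 1.2134 mol.
From the equation the Cl2:PCl3 mole ratio is 1:1, so n(PCl3) = 1.2134 × 1/1 = 1.2134 mol.
Mass of PCl3 = 1.2134 mol × 137.32 g/mol = 166.62 g.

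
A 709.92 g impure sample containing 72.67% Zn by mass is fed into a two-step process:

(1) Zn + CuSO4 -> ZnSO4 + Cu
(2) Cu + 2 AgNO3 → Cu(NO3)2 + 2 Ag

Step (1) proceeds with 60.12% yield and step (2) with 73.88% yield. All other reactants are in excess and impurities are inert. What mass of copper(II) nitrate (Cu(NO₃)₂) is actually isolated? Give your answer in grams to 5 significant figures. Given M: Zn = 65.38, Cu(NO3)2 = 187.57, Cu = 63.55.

657.40 g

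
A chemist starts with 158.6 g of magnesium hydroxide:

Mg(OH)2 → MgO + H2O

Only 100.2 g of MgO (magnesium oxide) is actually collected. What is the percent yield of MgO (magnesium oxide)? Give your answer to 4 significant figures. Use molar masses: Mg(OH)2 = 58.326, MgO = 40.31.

n(Mg(OH)2) = 158.60 g / 58.326 g/mol = 2.7192 mol.
From the equation the Mg(OH)2:MgO mole ratio is 1:1, so n(MgO) = 2.7192 × 1/1 = 2.7192 mol.
Mass of MgO = 2.7192 mol × 40.31 g/mol = 109.61 g.
This is the theoretical yield. Percent yield = 100.2 g / 109.61 g × 100% = 91.414%.

91.41 %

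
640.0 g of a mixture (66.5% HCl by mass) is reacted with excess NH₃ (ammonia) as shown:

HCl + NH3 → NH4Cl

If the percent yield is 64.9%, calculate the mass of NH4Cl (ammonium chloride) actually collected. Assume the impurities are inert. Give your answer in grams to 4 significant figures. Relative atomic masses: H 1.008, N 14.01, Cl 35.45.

405.3 g

Pure HCl available = 640.0 g × 0.665 = 425.60 g.
M(HCl) = 1.008 + 35.45 = 36.458 g/mol.
M(NH4Cl) = 14.01 + 4(1.008) + 35.45 = 53.492 g/mol.
n(HCl) = 425.60 g / 36.458 g/mol = 11.674 mol.
From the equation the HCl:NH4Cl mole ratio is 1:1, so n(NH4Cl) = 11.674 × 1/1 = 11.674 mol.
Mass of NH4Cl = 11.674 mol × 53.492 g/mol = 624.45 g.
Actual mass collected = 624.45 g × 0.649 = 405.27 g.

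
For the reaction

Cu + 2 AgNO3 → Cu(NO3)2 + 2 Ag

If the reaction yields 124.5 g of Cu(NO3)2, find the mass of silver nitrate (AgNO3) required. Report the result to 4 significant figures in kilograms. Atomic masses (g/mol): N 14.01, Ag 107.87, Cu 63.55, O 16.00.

0.2255 kg

M(Cu(NO3)2) = 63.55 + 2(14.01) + 6(16.00) = 187.57 g/mol.
M(AgNO3) = 107.87 + 14.01 + 3(16.00) = 169.88 g/mol.
n(Cu(NO3)2) = 124.50 g / 187.57 g/mol = 0.66375 mol.
From the equation the Cu(NO3)2:AgNO3 mole ratio is 1:2, so n(AgNO3) = 0.66375 × 2/1 = 1.3275 mol.
Mass of AgNO3 = 1.3275 mol × 169.88 g/mol = 225.52 g.
Converting to kg: 225.52 g = 0.2255 kg.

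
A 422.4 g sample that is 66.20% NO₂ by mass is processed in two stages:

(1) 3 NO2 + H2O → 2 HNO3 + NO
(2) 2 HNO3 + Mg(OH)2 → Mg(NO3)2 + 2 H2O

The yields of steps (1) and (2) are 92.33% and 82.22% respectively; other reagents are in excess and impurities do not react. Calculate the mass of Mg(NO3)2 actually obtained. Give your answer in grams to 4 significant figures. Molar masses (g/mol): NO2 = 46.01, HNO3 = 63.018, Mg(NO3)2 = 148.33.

228.1 g

Pure NO2 = 422.4 × 0.6620 = 279.63 g.
n(NO2) = 279.63 / 46.01 = 6.0776 mol.
Step 1 (NO2:HNO3 = 3:2): theoretical n(HNO3) = 4.0517 mol; at 92.33% yield, n(HNO3) = 3.7409 mol.
Step 2 (HNO3:Mg(NO3)2 = 2:1): theoretical n(Mg(NO3)2) = 1.8705 mol, so theoretical mass = 1.8705 × 148.33 = 277.45 g.
At 82.22% yield, actual mass of Mg(NO3)2 = 277.45 × 0.8222 = 228.12 g.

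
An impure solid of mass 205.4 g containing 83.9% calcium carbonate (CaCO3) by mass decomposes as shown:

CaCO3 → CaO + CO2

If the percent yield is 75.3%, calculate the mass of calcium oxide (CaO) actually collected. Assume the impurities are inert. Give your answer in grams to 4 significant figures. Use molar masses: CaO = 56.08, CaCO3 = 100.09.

72.71 g

Pure CaCO3 available = 205.4 g × 0.839 = 172.33 g.
n(CaCO3) = 172.33 g / 100.09 g/mol = 1.7218 mol.
From the equation the CaCO3:CaO mole ratio is 1:1, so n(CaO) = 1.7218 × 1/1 = 1.7218 mol.
Mass of CaO = 1.7218 mol × 56.08 g/mol = 96.556 g.
Actual mass collected = 96.556 g × 0.753 = 72.707 g.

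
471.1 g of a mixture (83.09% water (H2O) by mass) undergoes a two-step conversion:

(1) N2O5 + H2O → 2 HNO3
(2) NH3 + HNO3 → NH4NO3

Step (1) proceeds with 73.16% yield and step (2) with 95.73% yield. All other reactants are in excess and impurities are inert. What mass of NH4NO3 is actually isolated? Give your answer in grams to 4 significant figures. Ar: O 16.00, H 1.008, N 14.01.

2436 g

Pure H2O = 471.1 × 0.8309 = 391.44 g.
M(H2O) = 2(1.008) + 16.00 = 18.016 g/mol.
M(NH4NO3) = 2(14.01) + 4(1.008) + 3(16.00) = 80.052 g/mol.
n(H2O) = 391.44 / 18.016 = 21.727 mol.
Step 1 (H2O:HNO3 = 1:2): theoretical n(HNO3) = 43.454 mol; at 73.16% yield, n(HNO3) = 31.791 mol.
Step 2 (HNO3:NH4NO3 = 1:1): theoretical n(NH4NO3) = 31.791 mol, so theoretical mass = 31.791 × 80.052 = 2545.0 g.
At 95.73% yield, actual mass of NH4NO3 = 2545.0 × 0.9573 = 2436.3 g.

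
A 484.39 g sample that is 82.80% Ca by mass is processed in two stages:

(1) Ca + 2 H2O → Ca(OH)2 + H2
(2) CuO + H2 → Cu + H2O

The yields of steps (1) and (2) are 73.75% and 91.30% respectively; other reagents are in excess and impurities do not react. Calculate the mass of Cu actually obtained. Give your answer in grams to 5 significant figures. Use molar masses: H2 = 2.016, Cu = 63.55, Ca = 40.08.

Pure Ca = 484.39 × 0.8280 = 401.075 g.
n(Ca) = 401.075 / 40.08 = 10.0069 mol.
Step 1 (Ca:H2 = 1:1): theoretical n(H2) = 10.0069 mol; at 73.75% yield, n(H2) = 7.38006 mol.
Step 2 (H2:Cu = 1:1): theoretical n(Cu) = 7.38006 mol, so theoretical mass = 7.38006 × 63.55 = 469.003 g.
At 91.30% yield, actual mass of Cu = 469.003 × 0.9130 = 428.199 g.

428.20 g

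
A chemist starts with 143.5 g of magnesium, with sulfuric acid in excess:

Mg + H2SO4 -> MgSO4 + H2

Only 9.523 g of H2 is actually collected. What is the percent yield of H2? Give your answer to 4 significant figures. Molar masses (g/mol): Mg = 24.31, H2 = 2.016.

80.02 %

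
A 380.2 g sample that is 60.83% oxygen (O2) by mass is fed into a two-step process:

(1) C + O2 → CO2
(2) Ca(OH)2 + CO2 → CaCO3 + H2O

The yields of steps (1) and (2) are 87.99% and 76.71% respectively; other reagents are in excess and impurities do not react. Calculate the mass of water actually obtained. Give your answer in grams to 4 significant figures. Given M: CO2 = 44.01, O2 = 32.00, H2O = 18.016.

87.89 g

Pure O2 = 380.2 × 0.6083 = 231.28 g.
n(O2) = 231.28 / 32.00 = 7.2274 mol.
Step 1 (O2:CO2 = 1:1): theoretical n(CO2) = 7.2274 mol; at 87.99% yield, n(CO2) = 6.3594 mol.
Step 2 (CO2:H2O = 1:1): theoretical n(H2O) = 6.3594 mol, so theoretical mass = 6.3594 × 18.016 = 114.57 g.
At 76.71% yield, actual mass of H2O = 114.57 × 0.7671 = 87.887 g.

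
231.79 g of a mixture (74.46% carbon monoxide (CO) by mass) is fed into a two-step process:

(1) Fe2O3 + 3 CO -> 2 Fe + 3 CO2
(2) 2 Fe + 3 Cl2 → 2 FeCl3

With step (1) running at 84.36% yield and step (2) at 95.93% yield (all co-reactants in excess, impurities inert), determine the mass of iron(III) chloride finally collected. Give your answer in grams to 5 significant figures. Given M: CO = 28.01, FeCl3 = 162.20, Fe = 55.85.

Pure CO = 231.79 × 0.7446 = 172.591 g.
n(CO) = 172.591 / 28.01 = 6.16176 mol.
Step 1 (CO:Fe = 3:2): theoretical n(Fe) = 4.10784 mol; at 84.36% yield, n(Fe) = 3.46537 mol.
Step 2 (Fe:FeCl3 = 2:2): theoretical n(FeCl3) = 3.46537 mol, so theoretical mass = 3.46537 × 162.20 = 562.083 g.
At 95.93% yield, actual mass of FeCl3 = 562.083 × 0.9593 = 539.207 g.

539.21 g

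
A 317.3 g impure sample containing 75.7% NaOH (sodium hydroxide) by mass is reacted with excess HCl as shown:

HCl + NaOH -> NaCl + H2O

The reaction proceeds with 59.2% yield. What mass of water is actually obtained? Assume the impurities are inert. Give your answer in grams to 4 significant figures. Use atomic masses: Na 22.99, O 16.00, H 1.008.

Pure NaOH available = 317.3 g × 0.757 = 240.20 g.
M(NaOH) = 22.99 + 16.00 + 1.008 = 39.998 g/mol.
M(H2O) = 2(1.008) + 16.00 = 18.016 g/mol.
n(NaOH) = 240.20 g / 39.998 g/mol = 6.0052 mol.
From the equation the NaOH:H2O mole ratio is 1:1, so n(H2O) = 6.0052 × 1/1 = 6.0052 mol.
Mass of H2O = 6.0052 mol × 18.016 g/mol = 108.19 g.
Actual mass collected = 108.19 g × 0.592 = 64.048 g.

64.05 g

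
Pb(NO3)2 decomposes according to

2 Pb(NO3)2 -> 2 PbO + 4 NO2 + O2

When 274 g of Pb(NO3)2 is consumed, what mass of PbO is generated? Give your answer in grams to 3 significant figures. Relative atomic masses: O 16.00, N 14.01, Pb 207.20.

M(Pb(NO3)2) = 207.20 + 2(14.01) + 6(16.00) = 331.22 g/mol.
M(PbO) = 207.20 + 16.00 = 223.20 g/mol.
n(Pb(NO3)2) = 274.0 g / 331.22 g/mol = 0.8272 mol.
From the equation the Pb(NO3)2:PbO mole ratio is 2:2, so n(PbO) = 0.8272 × 2/2 = 0.8272 mol.
Mass of PbO = 0.8272 mol × 223.20 g/mol = 184.6 g.

185 g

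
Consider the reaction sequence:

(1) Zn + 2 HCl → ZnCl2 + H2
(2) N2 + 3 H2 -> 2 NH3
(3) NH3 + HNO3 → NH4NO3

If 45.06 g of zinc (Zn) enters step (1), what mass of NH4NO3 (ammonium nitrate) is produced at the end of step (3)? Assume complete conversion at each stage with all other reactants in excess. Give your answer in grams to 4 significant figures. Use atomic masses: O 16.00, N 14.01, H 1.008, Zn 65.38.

36.78 g

M(Zn) = 65.38 g/mol.
M(NH4NO3) = 2(14.01) + 4(1.008) + 3(16.00) = 80.052 g/mol.
n(Zn) = 45.06 / 65.38 = 0.68920 mol.
Reaction (1): Zn→H2 ratio 1:1 ⇒ n(H2) = 0.68920 mol.
Reaction (2): H2→NH3 ratio 3:2 ⇒ n(NH3) = 0.45947 mol.
Reaction (3): NH3→NH4NO3 ratio 1:1 ⇒ n(NH4NO3) = 0.45947 mol.
Mass of NH4NO3 = 0.45947 × 80.052 = 36.781 g.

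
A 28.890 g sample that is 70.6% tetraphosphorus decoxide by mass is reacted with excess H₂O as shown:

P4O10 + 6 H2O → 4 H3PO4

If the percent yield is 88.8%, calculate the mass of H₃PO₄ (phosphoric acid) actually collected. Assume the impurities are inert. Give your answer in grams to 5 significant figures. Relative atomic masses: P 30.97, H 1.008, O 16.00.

25.009 g

Pure P4O10 available = 28.890 g × 0.706 = 20.3963 g.
M(P4O10) = 4(30.97) + 10(16.00) = 283.88 g/mol.
M(H3PO4) = 3(1.008) + 30.97 + 4(16.00) = 97.994 g/mol.
n(P4O10) = 20.3963 g / 283.88 g/mol = 0.0718485 mol.
From the equation the P4O10:H3PO4 mole ratio is 1:4, so n(H3PO4) = 0.0718485 × 4/1 = 0.287394 mol.
Mass of H3PO4 = 0.287394 mol × 97.994 g/mol = 28.1629 g.
Actual mass collected = 28.1629 g × 0.888 = 25.0086 g.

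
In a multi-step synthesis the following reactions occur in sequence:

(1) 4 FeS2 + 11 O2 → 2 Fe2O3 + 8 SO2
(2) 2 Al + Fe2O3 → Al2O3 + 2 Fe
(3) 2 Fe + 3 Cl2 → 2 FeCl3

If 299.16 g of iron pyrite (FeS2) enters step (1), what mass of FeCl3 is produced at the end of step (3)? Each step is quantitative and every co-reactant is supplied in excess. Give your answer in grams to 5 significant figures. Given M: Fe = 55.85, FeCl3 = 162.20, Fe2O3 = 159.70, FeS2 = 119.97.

n(FeS2) = 299.16 / 119.97 = 2.49362 mol.
Reaction (1): FeS2→Fe2O3 ratio 4:2 ⇒ n(Fe2O3) = 1.24681 mol.
Reaction (2): Fe2O3→Fe ratio 1:2 ⇒ n(Fe) = 2.49362 mol.
Reaction (3): Fe→FeCl3 ratio 2:2 ⇒ n(FeCl3) = 2.49362 mol.
Mass of FeCl3 = 2.49362 × 162.20 = 404.466 g.

404.47 g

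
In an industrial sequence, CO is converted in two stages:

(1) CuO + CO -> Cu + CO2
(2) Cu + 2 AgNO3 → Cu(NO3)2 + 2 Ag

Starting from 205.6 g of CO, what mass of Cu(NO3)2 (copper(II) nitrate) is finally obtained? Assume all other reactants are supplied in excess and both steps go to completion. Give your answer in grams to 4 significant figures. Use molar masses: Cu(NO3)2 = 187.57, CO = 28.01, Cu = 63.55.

1377 g

n(CO) = 205.60 / 28.01 = 7.3402 mol.
Step 1 gives a 1:1 ratio of CO to Cu, so n(Cu) = 7.3402 mol.
In step 2 the Cu:Cu(NO3)2 ratio is 1:1, so n(Cu(NO3)2) = 7.3402 mol.
Mass of Cu(NO3)2 = 7.3402 × 187.57 = 1376.8 g.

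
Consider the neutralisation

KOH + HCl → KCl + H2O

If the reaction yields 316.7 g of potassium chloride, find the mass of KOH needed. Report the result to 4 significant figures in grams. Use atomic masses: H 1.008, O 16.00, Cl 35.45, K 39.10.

238.4 g

M(KCl) = 39.10 + 35.45 = 74.55 g/mol.
M(KOH) = 39.10 + 16.00 + 1.008 = 56.108 g/mol.
n(KCl) = 316.70 g / 74.55 g/mol = 4.2482 mol.
From the equation the KCl:KOH mole ratio is 1:1, so n(KOH) = 4.2482 × 1/1 = 4.2482 mol.
Mass of KOH = 4.2482 mol × 56.108 g/mol = 238.36 g.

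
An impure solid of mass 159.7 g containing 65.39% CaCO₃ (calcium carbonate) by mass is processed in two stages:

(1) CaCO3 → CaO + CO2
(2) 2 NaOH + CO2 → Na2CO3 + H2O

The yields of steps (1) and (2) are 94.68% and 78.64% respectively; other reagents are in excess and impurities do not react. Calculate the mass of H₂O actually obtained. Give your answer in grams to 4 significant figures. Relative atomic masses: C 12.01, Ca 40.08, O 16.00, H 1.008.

Pure CaCO3 = 159.7 × 0.6539 = 104.43 g.
M(CaCO3) = 40.08 + 12.01 + 3(16.00) = 100.09 g/mol.
M(H2O) = 2(1.008) + 16.00 = 18.016 g/mol.
n(CaCO3) = 104.43 / 100.09 = 1.0433 mol.
Step 1 (CaCO3:CO2 = 1:1): theoretical n(CO2) = 1.0433 mol; at 94.68% yield, n(CO2) = 0.98783 mol.
Step 2 (CO2:H2O = 1:1): theoretical n(H2O) = 0.98783 mol, so theoretical mass = 0.98783 × 18.016 = 17.797 g.
At 78.64% yield, actual mass of H2O = 17.797 × 0.7864 = 13.995 g.

14.00 g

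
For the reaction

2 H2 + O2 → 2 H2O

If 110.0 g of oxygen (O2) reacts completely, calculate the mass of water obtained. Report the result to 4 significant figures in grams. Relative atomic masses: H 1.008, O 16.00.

123.9 g

M(O2) = 2(16.00) = 32.00 g/mol.
M(H2O) = 2(1.008) + 16.00 = 18.016 g/mol.
n(O2) = 110.00 g / 32.00 g/mol = 3.4375 mol.
From the equation the O2:H2O mole ratio is 1:2, so n(H2O) = 3.4375 × 2/1 = 6.8750 mol.
Mass of H2O = 6.8750 mol × 18.016 g/mol = 123.86 g.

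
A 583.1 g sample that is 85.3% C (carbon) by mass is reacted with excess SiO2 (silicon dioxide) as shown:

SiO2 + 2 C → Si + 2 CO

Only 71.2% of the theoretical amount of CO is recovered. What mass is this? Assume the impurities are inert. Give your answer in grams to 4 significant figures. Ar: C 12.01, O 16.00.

825.9 g

Pure C available = 583.1 g × 0.853 = 497.38 g.
M(C) = 12.01 g/mol.
M(CO) = 12.01 + 16.00 = 28.01 g/mol.
n(C) = 497.38 g / 12.01 g/mol = 41.414 mol.
From the equation the C:CO mole ratio is 2:2, so n(CO) = 41.414 × 2/2 = 41.414 mol.
Mass of CO = 41.414 mol × 28.01 g/mol = 1160.0 g.
Actual mass collected = 1160.0 g × 0.712 = 825.93 g.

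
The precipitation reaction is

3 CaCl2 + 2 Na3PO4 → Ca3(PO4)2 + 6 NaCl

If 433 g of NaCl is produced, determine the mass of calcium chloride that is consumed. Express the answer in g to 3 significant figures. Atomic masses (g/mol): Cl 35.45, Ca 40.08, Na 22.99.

411 g

M(NaCl) = 22.99 + 35.45 = 58.44 g/mol.
M(CaCl2) = 40.08 + 2(35.45) = 110.98 g/mol.
n(NaCl) = 433.0 g / 58.44 g/mol = 7.409 mol.
From the equation the NaCl:CaCl2 mole ratio is 6:3, so n(CaCl2) = 7.409 × 3/6 = 3.705 mol.
Mass of CaCl2 = 3.705 mol × 110.98 g/mol = 411.1 g.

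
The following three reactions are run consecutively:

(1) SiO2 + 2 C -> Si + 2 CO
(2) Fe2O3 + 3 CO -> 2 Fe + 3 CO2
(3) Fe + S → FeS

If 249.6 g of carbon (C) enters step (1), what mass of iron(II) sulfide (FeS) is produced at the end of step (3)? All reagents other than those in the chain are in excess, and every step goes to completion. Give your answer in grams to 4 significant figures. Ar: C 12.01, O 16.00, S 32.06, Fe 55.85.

1218 g

M(C) = 12.01 g/mol.
M(FeS) = 55.85 + 32.06 = 87.91 g/mol.
n(C) = 249.6 / 12.01 = 20.783 mol.
Reaction (1): C→CO ratio 2:2 ⇒ n(CO) = 20.783 mol.
Reaction (2): CO→Fe ratio 3:2 ⇒ n(Fe) = 13.855 mol.
Reaction (3): Fe→FeS ratio 1:1 ⇒ n(FeS) = 13.855 mol.
Mass of FeS = 13.855 × 87.91 = 1218.0 g.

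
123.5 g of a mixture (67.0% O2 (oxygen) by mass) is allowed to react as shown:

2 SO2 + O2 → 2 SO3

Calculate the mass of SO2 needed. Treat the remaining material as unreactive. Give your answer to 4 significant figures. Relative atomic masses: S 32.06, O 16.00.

331.3 g

Mass of pure O2 = 123.5 g × 0.670 = 82.745 g.
M(O2) = 2(16.00) = 32.00 g/mol.
M(SO2) = 32.06 + 2(16.00) = 64.06 g/mol.
n(O2) = 82.745 g / 32.00 g/mol = 2.5858 mol.
From the equation the O2:SO2 mole ratio is 1:2, so n(SO2) = 2.5858 × 2/1 = 5.1716 mol.
Mass of SO2 = 5.1716 mol × 64.06 g/mol = 331.29 g.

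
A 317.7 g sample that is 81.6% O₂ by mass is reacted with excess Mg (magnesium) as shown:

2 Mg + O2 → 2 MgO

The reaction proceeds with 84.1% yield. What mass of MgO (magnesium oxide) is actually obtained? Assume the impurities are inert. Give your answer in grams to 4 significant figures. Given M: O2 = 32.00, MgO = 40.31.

Pure O2 available = 317.7 g × 0.816 = 259.24 g.
n(O2) = 259.24 g / 32.00 g/mol = 8.1013 mol.
From the equation the O2:MgO mole ratio is 1:2, so n(MgO) = 8.1013 × 2/1 = 16.203 mol.
Mass of MgO = 16.203 mol × 40.31 g/mol = 653.13 g.
Actual mass collected = 653.13 g × 0.841 = 549.28 g.

549.3 g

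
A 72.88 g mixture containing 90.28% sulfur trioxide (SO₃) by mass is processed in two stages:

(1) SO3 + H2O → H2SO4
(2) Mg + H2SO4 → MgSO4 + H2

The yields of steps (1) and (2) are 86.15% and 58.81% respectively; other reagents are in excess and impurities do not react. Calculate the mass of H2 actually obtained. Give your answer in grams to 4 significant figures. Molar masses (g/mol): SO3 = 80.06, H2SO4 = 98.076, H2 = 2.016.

0.8394 g

Pure SO3 = 72.88 × 0.9028 = 65.796 g.
n(SO3) = 65.796 / 80.06 = 0.82183 mol.
Step 1 (SO3:H2SO4 = 1:1): theoretical n(H2SO4) = 0.82183 mol; at 86.15% yield, n(H2SO4) = 0.70801 mol.
Step 2 (H2SO4:H2 = 1:1): theoretical n(H2) = 0.70801 mol, so theoretical mass = 0.70801 × 2.016 = 1.4273 g.
At 58.81% yield, actual mass of H2 = 1.4273 × 0.5881 = 0.83942 g.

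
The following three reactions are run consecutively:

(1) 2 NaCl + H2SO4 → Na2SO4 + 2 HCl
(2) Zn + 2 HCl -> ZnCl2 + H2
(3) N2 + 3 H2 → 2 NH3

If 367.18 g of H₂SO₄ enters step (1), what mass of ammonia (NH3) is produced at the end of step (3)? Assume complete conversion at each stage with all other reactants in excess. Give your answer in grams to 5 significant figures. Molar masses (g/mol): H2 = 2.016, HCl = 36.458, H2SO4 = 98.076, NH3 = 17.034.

n(H2SO4) = 367.18 / 98.076 = 3.74383 mol.
Reaction (1): H2SO4→HCl ratio 1:2 ⇒ n(HCl) = 7.48766 mol.
Reaction (2): HCl→H2 ratio 2:1 ⇒ n(H2) = 3.74383 mol.
Reaction (3): H2→NH3 ratio 3:2 ⇒ n(NH3) = 2.49589 mol.
Mass of NH3 = 2.49589 × 17.034 = 42.5149 g.

42.515 g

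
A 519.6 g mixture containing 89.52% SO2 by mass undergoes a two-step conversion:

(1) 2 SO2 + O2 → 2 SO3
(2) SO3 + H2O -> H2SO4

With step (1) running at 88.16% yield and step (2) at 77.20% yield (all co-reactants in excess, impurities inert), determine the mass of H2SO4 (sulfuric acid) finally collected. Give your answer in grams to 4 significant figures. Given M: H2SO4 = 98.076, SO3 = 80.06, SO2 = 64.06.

484.7 g

Pure SO2 = 519.6 × 0.8952 = 465.15 g.
n(SO2) = 465.15 / 64.06 = 7.2611 mol.
Step 1 (SO2:SO3 = 2:2): theoretical n(SO3) = 7.2611 mol; at 88.16% yield, n(SO3) = 6.4014 mol.
Step 2 (SO3:H2SO4 = 1:1): theoretical n(H2SO4) = 6.4014 mol, so theoretical mass = 6.4014 × 98.076 = 627.82 g.
At 77.20% yield, actual mass of H2SO4 = 627.82 × 0.7720 = 484.68 g.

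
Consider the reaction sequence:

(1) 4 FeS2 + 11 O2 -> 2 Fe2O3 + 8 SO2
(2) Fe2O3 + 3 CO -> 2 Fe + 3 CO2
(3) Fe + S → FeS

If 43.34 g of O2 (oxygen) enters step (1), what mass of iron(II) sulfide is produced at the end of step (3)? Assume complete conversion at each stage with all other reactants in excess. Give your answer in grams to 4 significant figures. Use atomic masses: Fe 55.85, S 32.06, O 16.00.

43.30 g

M(O2) = 2(16.00) = 32.00 g/mol.
M(FeS) = 55.85 + 32.06 = 87.91 g/mol.
n(O2) = 43.34 / 32.00 = 1.3544 mol.
Reaction (1): O2→Fe2O3 ratio 11:2 ⇒ n(Fe2O3) = 0.24625 mol.
Reaction (2): Fe2O3→Fe ratio 1:2 ⇒ n(Fe) = 0.49250 mol.
Reaction (3): Fe→FeS ratio 1:1 ⇒ n(FeS) = 0.49250 mol.
Mass of FeS = 0.49250 × 87.91 = 43.296 g.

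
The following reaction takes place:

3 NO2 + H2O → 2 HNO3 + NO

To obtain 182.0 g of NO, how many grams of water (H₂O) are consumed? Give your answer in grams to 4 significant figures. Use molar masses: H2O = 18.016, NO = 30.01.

109.3 g

n(NO) = 182.00 g / 30.01 g/mol = 6.0646 mol.
From the equation the NO:H2O mole ratio is 1:1, so n(H2O) = 6.0646 × 1/1 = 6.0646 mol.
Mass of H2O = 6.0646 mol × 18.016 g/mol = 109.26 g.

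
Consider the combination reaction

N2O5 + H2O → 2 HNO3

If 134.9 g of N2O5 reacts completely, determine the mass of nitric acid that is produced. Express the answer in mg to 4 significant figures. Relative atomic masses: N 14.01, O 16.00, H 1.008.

157400 mg

M(N2O5) = 2(14.01) + 5(16.00) = 108.02 g/mol.
M(HNO3) = 1.008 + 14.01 + 3(16.00) = 63.018 g/mol.
n(N2O5) = 134.90 g / 108.02 g/mol = 1.2488 mol.
From the equation the N2O5:HNO3 mole ratio is 1:2, so n(HNO3) = 1.2488 × 2/1 = 2.4977 mol.
Mass of HNO3 = 2.4977 mol × 63.018 g/mol = 157.40 g.
Converting to mg: 157.40 g = 157400 mg.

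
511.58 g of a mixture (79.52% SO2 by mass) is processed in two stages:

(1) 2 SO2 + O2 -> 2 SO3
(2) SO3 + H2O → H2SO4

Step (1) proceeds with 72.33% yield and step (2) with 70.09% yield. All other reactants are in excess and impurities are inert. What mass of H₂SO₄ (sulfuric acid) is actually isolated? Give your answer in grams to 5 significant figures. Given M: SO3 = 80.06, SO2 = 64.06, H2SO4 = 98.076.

Pure SO2 = 511.58 × 0.7952 = 406.808 g.
n(SO2) = 406.808 / 64.06 = 6.35043 mol.
Step 1 (SO2:SO3 = 2:2): theoretical n(SO3) = 6.35043 mol; at 72.33% yield, n(SO3) = 4.59326 mol.
Step 2 (SO3:H2SO4 = 1:1): theoretical n(H2SO4) = 4.59326 mol, so theoretical mass = 4.59326 × 98.076 = 450.489 g.
At 70.09% yield, actual mass of H2SO4 = 450.489 × 0.7009 = 315.748 g.

315.75 g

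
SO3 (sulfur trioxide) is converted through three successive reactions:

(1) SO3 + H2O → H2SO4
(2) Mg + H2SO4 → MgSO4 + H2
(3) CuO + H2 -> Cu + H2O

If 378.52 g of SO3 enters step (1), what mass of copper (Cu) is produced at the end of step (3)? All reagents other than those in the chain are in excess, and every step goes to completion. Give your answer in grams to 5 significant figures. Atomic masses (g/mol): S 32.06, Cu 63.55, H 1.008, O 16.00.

M(SO3) = 32.06 + 3(16.00) = 80.06 g/mol.
M(Cu) = 63.55 g/mol.
n(SO3) = 378.52 / 80.06 = 4.72795 mol.
Reaction (1): SO3→H2SO4 ratio 1:1 ⇒ n(H2SO4) = 4.72795 mol.
Reaction (2): H2SO4→H2 ratio 1:1 ⇒ n(H2) = 4.72795 mol.
Reaction (3): H2→Cu ratio 1:1 ⇒ n(Cu) = 4.72795 mol.
Mass of Cu = 4.72795 × 63.55 = 300.461 g.

300.46 g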